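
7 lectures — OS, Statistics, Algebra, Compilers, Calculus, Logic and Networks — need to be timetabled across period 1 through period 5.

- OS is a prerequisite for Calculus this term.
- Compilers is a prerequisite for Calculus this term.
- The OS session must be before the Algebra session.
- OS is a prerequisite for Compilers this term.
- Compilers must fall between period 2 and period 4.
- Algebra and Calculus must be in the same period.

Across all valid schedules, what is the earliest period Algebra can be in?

Algebra must be in the same period as Calculus, which can't be before period 3, so Algebra is at least period 3.
Algebra at period 3 is achievable: Algebra -> period 3, Networks -> period 1, Statistics -> period 1, OS -> period 1, Calculus -> period 3, Logic -> period 1, Compilers -> period 2.

period 3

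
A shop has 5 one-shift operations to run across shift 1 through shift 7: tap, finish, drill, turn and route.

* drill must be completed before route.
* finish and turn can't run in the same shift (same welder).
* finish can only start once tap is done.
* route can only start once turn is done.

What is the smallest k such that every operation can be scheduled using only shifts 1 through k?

The precedence chain requires at least 2 distinct shifts.
2 works (last occupied shift: shift 2): for example turn=shift 1, route=shift 2, finish=shift 2, drill=shift 1, tap=shift 1.

2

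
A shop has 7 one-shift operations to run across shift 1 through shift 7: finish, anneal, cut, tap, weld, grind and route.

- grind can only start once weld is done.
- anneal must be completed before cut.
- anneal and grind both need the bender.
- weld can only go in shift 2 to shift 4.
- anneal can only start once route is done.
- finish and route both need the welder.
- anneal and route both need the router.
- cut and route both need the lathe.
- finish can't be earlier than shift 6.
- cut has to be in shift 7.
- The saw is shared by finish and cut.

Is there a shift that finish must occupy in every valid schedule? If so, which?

finish's window is shift 6–shift 7.
cut is fixed at shift 7, and finish can't share a shift with cut.
So finish must be shift 6.

shift 6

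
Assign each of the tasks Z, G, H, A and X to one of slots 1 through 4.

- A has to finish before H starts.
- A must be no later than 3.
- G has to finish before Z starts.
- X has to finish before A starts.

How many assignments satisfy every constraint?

24

Splitting on Z: it can be 2 (4), 3 (8), 4 (12). Listing each branch's schedules as (G, H, A, X):
Z=2: (1,3,2,1) (1,4,2,1) (1,4,3,1) (1,4,3,2) — 4.
Z=3: (1,3,2,1) (1,4,2,1) (1,4,3,1) (1,4,3,2) (2,3,2,1) (2,4,2,1) (2,4,3,1) (2,4,3,2) — 8.
Z=4: (1,3,2,1) (1,4,2,1) (1,4,3,1) (1,4,3,2) (2,3,2,1) (2,4,2,1) (2,4,3,1) (2,4,3,2) (3,3,2,1) (3,4,2,1) (3,4,3,1) (3,4,3,2) — 12.
Summing: 4 + 8 + 12 = 24.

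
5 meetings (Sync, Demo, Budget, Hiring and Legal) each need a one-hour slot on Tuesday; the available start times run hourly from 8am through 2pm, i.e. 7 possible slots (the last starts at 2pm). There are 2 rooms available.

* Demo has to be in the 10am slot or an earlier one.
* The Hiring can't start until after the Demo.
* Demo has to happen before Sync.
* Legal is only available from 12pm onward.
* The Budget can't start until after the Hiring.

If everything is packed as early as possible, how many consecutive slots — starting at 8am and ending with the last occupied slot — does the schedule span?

The precedence chain requires at least 3 distinct slots.
With at most 2 per slot and 5 meetings, at least 3 slots are needed.
Legal can't be placed before 12pm — that is slot 5 counting from 8am — so the schedule must run through at least 5 slots.
5 works (last occupied slot: 12pm): for example Budget -> 10am; Legal -> 12pm; Hiring -> 9am; Demo -> 8am; Sync -> 9am.

5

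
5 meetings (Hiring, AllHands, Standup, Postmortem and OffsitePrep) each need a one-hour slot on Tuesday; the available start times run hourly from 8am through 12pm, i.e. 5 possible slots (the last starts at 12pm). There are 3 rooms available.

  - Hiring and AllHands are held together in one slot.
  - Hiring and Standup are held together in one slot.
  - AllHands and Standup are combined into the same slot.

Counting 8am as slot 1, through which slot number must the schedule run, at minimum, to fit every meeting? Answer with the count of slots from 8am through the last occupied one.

With at most 3 per slot and 5 meetings, at least 2 slots are needed.
2 works (last occupied slot: 9am): for example Hiring in 8am; Postmortem in 9am; AllHands in 8am; Standup in 8am; OffsitePrep in 9am.

2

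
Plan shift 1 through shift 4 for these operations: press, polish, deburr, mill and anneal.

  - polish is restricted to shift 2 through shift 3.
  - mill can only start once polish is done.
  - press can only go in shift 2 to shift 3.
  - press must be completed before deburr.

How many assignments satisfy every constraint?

Splitting on press: it can be shift 2 (24), shift 3 (12). Listing each branch's schedules as (polish, deburr, mill, anneal) by shift number:
press=shift 2: (2,3,3,1) (2,3,3,2) (2,3,3,3) (2,3,3,4) (2,3,4,1) (2,3,4,2) (2,3,4,3) (2,3,4,4) (2,4,3,1) (2,4,3,2) (2,4,3,3) (2,4,3,4) (2,4,4,1) (2,4,4,2) (2,4,4,3) (2,4,4,4) (3,3,4,1) (3,3,4,2) (3,3,4,3) (3,3,4,4) (3,4,4,1) (3,4,4,2) (3,4,4,3) (3,4,4,4) — 24.
press=shift 3: (2,4,3,1) (2,4,3,2) (2,4,3,3) (2,4,3,4) (2,4,4,1) (2,4,4,2) (2,4,4,3) (2,4,4,4) (3,4,4,1) (3,4,4,2) (3,4,4,3) (3,4,4,4) — 12.
Summing: 24 + 12 = 36.

36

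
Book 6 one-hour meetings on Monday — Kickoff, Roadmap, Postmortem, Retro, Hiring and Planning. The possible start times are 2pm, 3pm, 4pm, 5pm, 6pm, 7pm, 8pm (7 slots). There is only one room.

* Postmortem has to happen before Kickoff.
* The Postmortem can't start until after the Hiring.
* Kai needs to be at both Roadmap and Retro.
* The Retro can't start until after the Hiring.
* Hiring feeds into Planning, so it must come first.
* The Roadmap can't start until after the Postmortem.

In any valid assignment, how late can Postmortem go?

6pm

Precedence pushes Postmortem to at least 3pm; downstream work caps Postmortem at 7pm.
Postmortem at 6pm is achievable: Planning -> 4pm; Roadmap -> 8pm; Postmortem -> 6pm; Retro -> 3pm; Kickoff -> 7pm; Hiring -> 2pm.
Nothing later works — the conflict and capacity constraints rule out every slot after 6pm.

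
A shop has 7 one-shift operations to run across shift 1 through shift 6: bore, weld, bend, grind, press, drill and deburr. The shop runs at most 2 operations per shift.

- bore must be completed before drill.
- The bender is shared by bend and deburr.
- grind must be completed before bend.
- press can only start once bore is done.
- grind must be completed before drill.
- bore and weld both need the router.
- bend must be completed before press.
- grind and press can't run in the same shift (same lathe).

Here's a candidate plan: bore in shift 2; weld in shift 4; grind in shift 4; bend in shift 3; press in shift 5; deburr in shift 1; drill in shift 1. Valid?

grind must be completed before bend — violated.
The bender is shared by bend and deburr — holds.
bore and weld both need the router — holds.
bend must be completed before press — holds.
grind and press can't run in the same shift (same lathe) — holds.
grind must be completed before drill — violated.
The shop runs at most 2 operations per shift — holds.
press can only start once bore is done — holds.
bore must be completed before drill — violated.

No. grind must be completed before drill is not satisfied.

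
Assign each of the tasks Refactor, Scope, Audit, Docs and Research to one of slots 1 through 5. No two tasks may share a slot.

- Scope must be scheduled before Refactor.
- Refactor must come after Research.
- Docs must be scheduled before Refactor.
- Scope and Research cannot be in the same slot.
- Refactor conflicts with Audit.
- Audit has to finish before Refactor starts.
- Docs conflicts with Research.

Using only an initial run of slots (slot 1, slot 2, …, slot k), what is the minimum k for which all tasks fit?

The precedence chain requires at least 2 distinct slots.
With at most 1 per slot and 5 tasks, at least 5 slots are needed.
5 works (last occupied slot: 5): for example Audit in 2, Refactor in 5, Docs in 3, Scope in 1, Research in 4.

5 slots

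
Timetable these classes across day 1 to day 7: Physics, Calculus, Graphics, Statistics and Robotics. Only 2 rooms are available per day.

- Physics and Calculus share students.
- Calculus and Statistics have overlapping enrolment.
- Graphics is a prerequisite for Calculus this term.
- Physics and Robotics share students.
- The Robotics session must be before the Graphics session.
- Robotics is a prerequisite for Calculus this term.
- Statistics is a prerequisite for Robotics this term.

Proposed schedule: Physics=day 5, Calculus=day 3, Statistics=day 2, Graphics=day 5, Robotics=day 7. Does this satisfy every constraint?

The Robotics session must be before the Graphics session — violated.
Physics and Robotics share students — holds.
Robotics is a prerequisite for Calculus this term — violated.
Calculus and Statistics have overlapping enrolment — holds.
Graphics is a prerequisite for Calculus this term — violated.
Statistics is a prerequisite for Robotics this term — holds.
Physics and Calculus share students — holds.
Only 2 rooms are available per day — holds.

Invalid. Robotics is a prerequisite for Calculus this term.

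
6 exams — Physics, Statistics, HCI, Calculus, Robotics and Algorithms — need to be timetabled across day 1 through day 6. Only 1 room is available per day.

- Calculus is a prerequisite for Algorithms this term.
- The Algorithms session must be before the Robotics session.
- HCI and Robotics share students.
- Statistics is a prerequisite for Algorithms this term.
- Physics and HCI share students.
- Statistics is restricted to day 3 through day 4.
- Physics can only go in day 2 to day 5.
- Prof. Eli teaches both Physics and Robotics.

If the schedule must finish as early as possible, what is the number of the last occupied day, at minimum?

day 6

The precedence chain requires at least 3 distinct days.
With at most 1 per day and 6 exams, at least 6 days are needed.
Propagating the time windows through the other constraints, Robotics can't land before day 5, so the schedule must run through at least day 5.
6 works (last occupied day: day 6): for example Physics -> day 2, Statistics -> day 3, Calculus -> day 1, HCI -> day 6, Algorithms -> day 4, Robotics -> day 5.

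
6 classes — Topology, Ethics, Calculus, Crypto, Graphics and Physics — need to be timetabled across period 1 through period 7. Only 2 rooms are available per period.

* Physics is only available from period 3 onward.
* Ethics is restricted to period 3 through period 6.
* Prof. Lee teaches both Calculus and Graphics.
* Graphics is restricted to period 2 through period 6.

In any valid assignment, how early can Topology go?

Topology at period 1 is achievable: Graphics -> period 2; Ethics -> period 3; Topology -> period 1; Physics -> period 3; Calculus -> period 1; Crypto -> period 2.

period 1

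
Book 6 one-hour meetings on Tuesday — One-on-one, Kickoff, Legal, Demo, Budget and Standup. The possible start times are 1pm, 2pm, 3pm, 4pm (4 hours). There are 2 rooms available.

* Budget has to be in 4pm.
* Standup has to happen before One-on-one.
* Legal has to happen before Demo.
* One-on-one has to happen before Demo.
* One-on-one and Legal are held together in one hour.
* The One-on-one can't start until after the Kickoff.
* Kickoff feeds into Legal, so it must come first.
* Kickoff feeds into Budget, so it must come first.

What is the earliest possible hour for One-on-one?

Precedence pushes One-on-one to at least 2pm; downstream work caps One-on-one at 3pm.
One-on-one at 2pm is achievable: One-on-one in 2pm; Budget in 4pm; Demo in 3pm; Kickoff in 1pm; Legal in 2pm; Standup in 1pm.

2pm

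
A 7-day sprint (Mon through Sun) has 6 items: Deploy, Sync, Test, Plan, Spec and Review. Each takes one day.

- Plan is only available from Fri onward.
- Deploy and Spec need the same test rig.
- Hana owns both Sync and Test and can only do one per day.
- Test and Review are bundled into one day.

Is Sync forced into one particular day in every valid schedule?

No

Sync can be Mon (e.g. Sync=Mon, Spec=Tue, Plan=Fri, Test=Tue, Deploy=Mon, Review=Tue) or Tue (e.g. Test -> Mon; Deploy -> Mon; Plan -> Fri; Review -> Mon; Spec -> Tue; Sync -> Tue).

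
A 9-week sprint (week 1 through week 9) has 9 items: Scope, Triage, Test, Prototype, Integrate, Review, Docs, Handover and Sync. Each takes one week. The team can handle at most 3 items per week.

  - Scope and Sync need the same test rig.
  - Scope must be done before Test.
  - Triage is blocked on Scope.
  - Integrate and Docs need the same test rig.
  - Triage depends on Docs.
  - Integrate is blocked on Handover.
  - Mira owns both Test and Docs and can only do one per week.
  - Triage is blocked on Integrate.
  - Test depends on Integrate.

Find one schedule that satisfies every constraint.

Prototype in week 2; Docs in week 1; Scope in week 1; Integrate in week 2; Triage in week 3; Review in week 2; Handover in week 1; Test in week 3; Sync in week 3

Checking: Integrate(week 2) before Triage(week 3); Docs(week 1) before Triage(week 3); Integrate(week 2) before Test(week 3); Handover(week 1) before Integrate(week 2); Scope(week 1) before Test(week 3); Scope(week 1) before Triage(week 3); Scope(week 1) != Sync(week 3); Test(week 3) != Docs(week 1); Integrate(week 2) != Docs(week 1); max 3 per week (cap 3).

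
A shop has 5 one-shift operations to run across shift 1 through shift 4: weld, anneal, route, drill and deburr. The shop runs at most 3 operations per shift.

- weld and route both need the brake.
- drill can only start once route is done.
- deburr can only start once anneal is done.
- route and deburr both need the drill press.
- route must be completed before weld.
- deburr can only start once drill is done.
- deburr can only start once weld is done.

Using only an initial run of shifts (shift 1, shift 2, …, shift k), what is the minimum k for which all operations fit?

The precedence chain requires at least 3 distinct shifts.
With at most 3 per shift and 5 operations, at least 2 shifts are needed.
3 works (last occupied shift: shift 3): for example deburr=shift 3, weld=shift 2, route=shift 1, drill=shift 2, anneal=shift 1.

3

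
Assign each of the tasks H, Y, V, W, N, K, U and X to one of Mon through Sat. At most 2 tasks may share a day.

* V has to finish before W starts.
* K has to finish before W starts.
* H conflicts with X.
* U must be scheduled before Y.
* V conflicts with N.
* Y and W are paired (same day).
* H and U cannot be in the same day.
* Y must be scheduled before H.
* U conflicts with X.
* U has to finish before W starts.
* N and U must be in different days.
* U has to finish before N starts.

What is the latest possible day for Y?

Fri

Precedence pushes Y to at least Tue; downstream work caps Y at Fri.
Y at Fri is achievable: Y=Fri, W=Fri, N=Tue, K=Tue, V=Mon, U=Mon, H=Sat, X=Wed.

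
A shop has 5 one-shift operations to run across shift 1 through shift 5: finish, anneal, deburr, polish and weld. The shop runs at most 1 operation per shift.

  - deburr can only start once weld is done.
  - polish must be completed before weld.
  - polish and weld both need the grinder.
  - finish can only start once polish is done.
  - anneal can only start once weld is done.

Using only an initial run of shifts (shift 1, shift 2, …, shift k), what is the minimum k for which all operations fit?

5

The precedence chain requires at least 3 distinct shifts.
With at most 1 per shift and 5 operations, at least 5 shifts are needed.
5 works (last occupied shift: shift 5): for example polish in shift 1; weld in shift 2; deburr in shift 5; finish in shift 3; anneal in shift 4.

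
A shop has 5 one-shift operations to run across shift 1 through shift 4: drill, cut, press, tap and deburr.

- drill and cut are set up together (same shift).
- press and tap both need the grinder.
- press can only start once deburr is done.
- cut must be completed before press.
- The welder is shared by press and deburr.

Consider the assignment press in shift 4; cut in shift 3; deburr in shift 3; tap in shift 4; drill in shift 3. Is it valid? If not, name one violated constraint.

No. press and tap both need the grinder is not satisfied.

press and tap both need the grinder — violated.
The welder is shared by press and deburr — holds.
cut must be completed before press — holds.
press can only start once deburr is done — holds.
drill and cut are set up together (same shift) — holds.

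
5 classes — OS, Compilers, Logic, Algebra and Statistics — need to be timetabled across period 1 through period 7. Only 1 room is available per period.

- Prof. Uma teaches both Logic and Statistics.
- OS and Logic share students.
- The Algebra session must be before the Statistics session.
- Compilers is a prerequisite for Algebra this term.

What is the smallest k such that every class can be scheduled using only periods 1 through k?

5 periods

The precedence chain requires at least 3 distinct periods.
With at most 1 per period and 5 classes, at least 5 periods are needed.
5 works (last occupied period: period 5): for example Algebra=period 2, Compilers=period 1, OS=period 4, Logic=period 5, Statistics=period 3.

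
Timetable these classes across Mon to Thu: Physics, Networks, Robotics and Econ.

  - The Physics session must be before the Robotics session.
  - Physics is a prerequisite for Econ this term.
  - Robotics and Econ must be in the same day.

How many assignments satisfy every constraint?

24

Splitting on Physics: it can be Mon (12), Tue (8), Wed (4). Listing each branch's schedules as (Networks, Robotics, Econ):
Physics=Mon: (Mon,Tue,Tue) (Mon,Wed,Wed) (Mon,Thu,Thu) (Tue,Tue,Tue) (Tue,Wed,Wed) (Tue,Thu,Thu) (Wed,Tue,Tue) (Wed,Wed,Wed) (Wed,Thu,Thu) (Thu,Tue,Tue) (Thu,Wed,Wed) (Thu,Thu,Thu) — 12.
Physics=Tue: (Mon,Wed,Wed) (Mon,Thu,Thu) (Tue,Wed,Wed) (Tue,Thu,Thu) (Wed,Wed,Wed) (Wed,Thu,Thu) (Thu,Wed,Wed) (Thu,Thu,Thu) — 8.
Physics=Wed: (Mon,Thu,Thu) (Tue,Thu,Thu) (Wed,Thu,Thu) (Thu,Thu,Thu) — 4.
Summing: 12 + 8 + 4 = 24.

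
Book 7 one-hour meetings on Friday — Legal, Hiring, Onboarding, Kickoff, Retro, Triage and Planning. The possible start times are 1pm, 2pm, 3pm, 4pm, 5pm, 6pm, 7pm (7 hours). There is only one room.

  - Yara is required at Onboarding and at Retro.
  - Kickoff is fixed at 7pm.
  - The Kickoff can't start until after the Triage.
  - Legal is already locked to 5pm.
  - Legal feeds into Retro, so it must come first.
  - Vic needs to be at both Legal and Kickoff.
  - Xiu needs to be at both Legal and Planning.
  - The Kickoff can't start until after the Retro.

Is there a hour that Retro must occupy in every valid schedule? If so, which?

6pm

Legal is fixed at 5pm and must come before Retro, so Retro is at least 6pm.
Kickoff is fixed at 7pm and must come after Retro, so Retro is at most 6pm.
So Retro must be 6pm.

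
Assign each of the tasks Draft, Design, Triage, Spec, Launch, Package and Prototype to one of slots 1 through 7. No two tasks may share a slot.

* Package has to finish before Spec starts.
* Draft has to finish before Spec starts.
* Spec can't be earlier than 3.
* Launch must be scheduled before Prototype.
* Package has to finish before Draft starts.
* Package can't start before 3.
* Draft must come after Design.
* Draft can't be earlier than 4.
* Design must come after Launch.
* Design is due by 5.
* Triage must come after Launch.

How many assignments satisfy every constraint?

Splitting on Draft: it can be 4 (6), 5 (16), 6 (18). Listing each branch's schedules as (Design, Triage, Spec, Launch, Package, Prototype):
Draft=4: (2,5,6,1,3,7) (2,5,7,1,3,6) (2,6,5,1,3,7) (2,6,7,1,3,5) (2,7,5,1,3,6) (2,7,6,1,3,5) — 6.
Draft=5: (2,3,6,1,4,7) (2,3,7,1,4,6) (2,4,6,1,3,7) (2,4,7,1,3,6) (2,6,7,1,3,4) (2,6,7,1,4,3) (2,7,6,1,3,4) (2,7,6,1,4,3) (3,2,6,1,4,7) (3,2,7,1,4,6) (3,6,7,1,4,2) (3,7,6,1,4,2) (4,2,6,1,3,7) (4,2,7,1,3,6) (4,6,7,1,3,2) (4,7,6,1,3,2) — 16.
Draft=6: (2,3,7,1,4,5) (2,3,7,1,5,4) (2,4,7,1,3,5) (2,4,7,1,5,3) (2,5,7,1,3,4) (2,5,7,1,4,3) (3,2,7,1,4,5) (3,2,7,1,5,4) (3,4,7,1,5,2) (3,5,7,1,4,2) (4,2,7,1,3,5) (4,2,7,1,5,3) (4,3,7,1,5,2) (4,5,7,1,3,2) (5,2,7,1,3,4) (5,2,7,1,4,3) (5,3,7,1,4,2) (5,4,7,1,3,2) — 18.
Summing: 6 + 16 + 18 = 40.

40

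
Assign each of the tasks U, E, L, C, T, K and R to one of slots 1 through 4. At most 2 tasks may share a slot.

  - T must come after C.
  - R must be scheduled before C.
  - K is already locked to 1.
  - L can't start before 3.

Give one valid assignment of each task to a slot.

E=4; K=1; T=3; C=2; L=3; U=2; R=1

Checking: R(1) before C(2); C(2) before T(3); K=1 in [1,1]; L=3 in [3,4]; max 2 per slot (cap 2).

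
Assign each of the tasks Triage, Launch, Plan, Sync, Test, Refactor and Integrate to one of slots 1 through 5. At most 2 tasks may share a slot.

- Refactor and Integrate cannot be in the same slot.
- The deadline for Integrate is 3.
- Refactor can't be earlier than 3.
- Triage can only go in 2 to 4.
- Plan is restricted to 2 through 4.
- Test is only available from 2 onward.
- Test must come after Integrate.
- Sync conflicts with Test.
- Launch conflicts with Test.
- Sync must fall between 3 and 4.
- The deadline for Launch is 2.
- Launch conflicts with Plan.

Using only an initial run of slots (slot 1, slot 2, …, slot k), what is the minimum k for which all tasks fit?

The precedence chain requires at least 2 distinct slots.
With at most 2 per slot and 7 tasks, at least 4 slots are needed.
Sync can't be placed before 3, so the schedule must run through at least slot 3.
4 works (last occupied slot: 4): for example Integrate -> 1, Launch -> 1, Sync -> 3, Plan -> 4, Test -> 2, Refactor -> 3, Triage -> 2.

4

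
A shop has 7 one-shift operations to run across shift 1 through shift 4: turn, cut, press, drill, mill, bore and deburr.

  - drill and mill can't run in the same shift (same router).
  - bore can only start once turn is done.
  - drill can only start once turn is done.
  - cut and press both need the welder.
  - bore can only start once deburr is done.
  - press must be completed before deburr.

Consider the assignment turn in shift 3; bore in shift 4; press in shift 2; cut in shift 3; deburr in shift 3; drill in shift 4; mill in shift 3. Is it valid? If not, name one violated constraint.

bore can only start once deburr is done — holds.
press must be completed before deburr — holds.
drill and mill can't run in the same shift (same router) — holds.
drill can only start once turn is done — holds.
cut and press both need the welder — holds.
bore can only start once turn is done — holds.

Valid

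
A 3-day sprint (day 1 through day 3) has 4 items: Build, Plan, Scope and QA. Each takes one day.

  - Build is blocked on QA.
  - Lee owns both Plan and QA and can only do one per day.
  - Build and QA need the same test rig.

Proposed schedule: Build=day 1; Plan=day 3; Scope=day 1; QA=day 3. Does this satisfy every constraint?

No. Build is blocked on QA is not satisfied.

Lee owns both Plan and QA and can only do one per day — violated.
Build is blocked on QA — violated.
Build and QA need the same test rig — holds.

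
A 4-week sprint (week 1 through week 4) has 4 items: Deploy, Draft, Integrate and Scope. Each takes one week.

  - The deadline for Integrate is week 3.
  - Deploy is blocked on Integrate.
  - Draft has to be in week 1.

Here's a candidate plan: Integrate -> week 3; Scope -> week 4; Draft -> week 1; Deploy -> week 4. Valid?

Yes, all constraints hold

The deadline for Integrate is week 3 — holds.
Draft has to be in week 1 — holds.
Deploy is blocked on Integrate — holds.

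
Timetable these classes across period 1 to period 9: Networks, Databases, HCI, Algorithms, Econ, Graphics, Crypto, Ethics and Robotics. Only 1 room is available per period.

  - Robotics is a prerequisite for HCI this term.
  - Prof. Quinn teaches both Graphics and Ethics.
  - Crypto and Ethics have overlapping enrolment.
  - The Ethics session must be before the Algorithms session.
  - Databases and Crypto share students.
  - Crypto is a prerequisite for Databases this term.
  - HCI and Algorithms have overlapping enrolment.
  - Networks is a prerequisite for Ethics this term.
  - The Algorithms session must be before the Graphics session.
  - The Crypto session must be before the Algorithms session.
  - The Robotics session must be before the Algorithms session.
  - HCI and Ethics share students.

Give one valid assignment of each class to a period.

Databases -> period 6, Algorithms -> period 5, HCI -> period 7, Econ -> period 9, Networks -> period 2, Crypto -> period 1, Robotics -> period 4, Graphics -> period 8, Ethics -> period 3

Checking: Robotics(period 4) before HCI(period 7); Algorithms(period 5) before Graphics(period 8); Crypto(period 1) before Algorithms(period 5); Robotics(period 4) before Algorithms(period 5); Networks(period 2) before Ethics(period 3); Ethics(period 3) before Algorithms(period 5); Crypto(period 1) before Databases(period 6); Crypto(period 1) != Ethics(period 3); HCI(period 7) != Ethics(period 3); HCI(period 7) != Algorithms(period 5); Graphics(period 8) != Ethics(period 3); Databases(period 6) != Crypto(period 1); max 1 per period (cap 1).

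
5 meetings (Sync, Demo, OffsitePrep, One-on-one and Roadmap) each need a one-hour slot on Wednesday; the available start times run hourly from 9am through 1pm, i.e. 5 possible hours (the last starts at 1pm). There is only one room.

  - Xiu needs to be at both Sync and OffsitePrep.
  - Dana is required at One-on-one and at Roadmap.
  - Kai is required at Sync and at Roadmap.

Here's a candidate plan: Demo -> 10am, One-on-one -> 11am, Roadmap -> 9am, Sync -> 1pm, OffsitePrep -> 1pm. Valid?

Dana is required at One-on-one and at Roadmap — holds.
There is only one room — violated.
Kai is required at Sync and at Roadmap — holds.
Xiu needs to be at both Sync and OffsitePrep — violated.

No. Xiu needs to be at both Sync and OffsitePrep is not satisfied.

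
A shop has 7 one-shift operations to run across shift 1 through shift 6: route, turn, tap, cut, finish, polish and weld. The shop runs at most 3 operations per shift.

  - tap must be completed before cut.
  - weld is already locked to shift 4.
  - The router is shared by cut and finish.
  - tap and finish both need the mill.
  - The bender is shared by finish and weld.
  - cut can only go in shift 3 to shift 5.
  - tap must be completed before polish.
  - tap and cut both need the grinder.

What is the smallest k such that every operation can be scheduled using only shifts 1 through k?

4

The precedence chain requires at least 2 distinct shifts.
With at most 3 per shift and 7 operations, at least 3 shifts are needed.
weld can't be placed before shift 4, so the schedule must run through at least shift 4.
4 works (last occupied shift: shift 4): for example route -> shift 1, weld -> shift 4, tap -> shift 1, turn -> shift 1, cut -> shift 3, polish -> shift 2, finish -> shift 2.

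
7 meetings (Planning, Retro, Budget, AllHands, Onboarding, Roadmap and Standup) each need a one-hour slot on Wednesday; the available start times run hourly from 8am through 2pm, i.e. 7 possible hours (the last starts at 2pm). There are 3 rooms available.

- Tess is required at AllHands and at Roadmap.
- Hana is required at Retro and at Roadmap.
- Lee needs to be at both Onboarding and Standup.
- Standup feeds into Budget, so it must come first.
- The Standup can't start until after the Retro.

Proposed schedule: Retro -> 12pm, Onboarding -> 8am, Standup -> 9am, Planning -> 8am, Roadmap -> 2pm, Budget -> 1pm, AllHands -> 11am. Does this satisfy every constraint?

Lee needs to be at both Onboarding and Standup — holds.
Hana is required at Retro and at Roadmap — holds.
The Standup can't start until after the Retro — violated.
Tess is required at AllHands and at Roadmap — holds.
There are 3 rooms available — holds.
Standup feeds into Budget, so it must come first — holds.

No — it violates: The Standup can't start until after the Retro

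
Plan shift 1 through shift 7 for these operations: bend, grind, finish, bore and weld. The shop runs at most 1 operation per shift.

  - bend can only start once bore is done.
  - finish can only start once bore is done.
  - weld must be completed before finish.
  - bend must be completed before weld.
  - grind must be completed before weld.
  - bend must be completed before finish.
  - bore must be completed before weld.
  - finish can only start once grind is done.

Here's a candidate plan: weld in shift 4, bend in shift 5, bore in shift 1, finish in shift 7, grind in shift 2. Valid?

No — it violates: bend must be completed before weld

grind must be completed before weld — holds.
The shop runs at most 1 operation per shift — holds.
finish can only start once bore is done — holds.
bend can only start once bore is done — holds.
finish can only start once grind is done — holds.
bend must be completed before weld — violated.
bore must be completed before weld — holds.
bend must be completed before finish — holds.
weld must be completed before finish — holds.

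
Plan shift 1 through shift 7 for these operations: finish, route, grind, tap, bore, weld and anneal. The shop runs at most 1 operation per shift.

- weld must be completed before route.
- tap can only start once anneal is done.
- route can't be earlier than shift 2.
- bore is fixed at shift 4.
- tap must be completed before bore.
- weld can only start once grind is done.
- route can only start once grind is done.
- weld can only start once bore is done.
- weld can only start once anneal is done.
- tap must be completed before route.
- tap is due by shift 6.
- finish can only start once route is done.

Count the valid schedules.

Enumerating: bore -> shift 4, route -> shift 6, tap -> shift 2, weld -> shift 5, grind -> shift 3, finish -> shift 7, anneal -> shift 1 | anneal in shift 2, tap in shift 3, bore in shift 4, weld in shift 5, finish in shift 7, grind in shift 1, route in shift 6 | route=shift 6; finish=shift 7; tap=shift 3; bore=shift 4; grind=shift 2; anneal=shift 1; weld=shift 5.

3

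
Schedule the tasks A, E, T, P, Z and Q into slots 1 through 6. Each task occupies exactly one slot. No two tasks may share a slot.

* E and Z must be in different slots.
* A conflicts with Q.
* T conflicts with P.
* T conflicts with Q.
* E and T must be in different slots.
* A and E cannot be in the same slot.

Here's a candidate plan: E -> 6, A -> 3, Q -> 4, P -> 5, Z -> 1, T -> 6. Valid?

No — it violates: E and T must be in different slots

T conflicts with P — holds.
E and Z must be in different slots — holds.
A conflicts with Q — holds.
No two tasks may share a slot — violated.
E and T must be in different slots — violated.
A and E cannot be in the same slot — holds.
T conflicts with Q — holds.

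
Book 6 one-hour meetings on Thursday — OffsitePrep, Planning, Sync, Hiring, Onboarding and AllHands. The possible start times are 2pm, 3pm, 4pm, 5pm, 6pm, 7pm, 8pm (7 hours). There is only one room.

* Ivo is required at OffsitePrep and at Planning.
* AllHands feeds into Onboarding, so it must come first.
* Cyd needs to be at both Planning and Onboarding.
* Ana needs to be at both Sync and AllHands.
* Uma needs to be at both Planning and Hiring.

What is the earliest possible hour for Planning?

2pm

Planning at 2pm is achievable: Onboarding=4pm; Hiring=7pm; OffsitePrep=5pm; Sync=6pm; Planning=2pm; AllHands=3pm.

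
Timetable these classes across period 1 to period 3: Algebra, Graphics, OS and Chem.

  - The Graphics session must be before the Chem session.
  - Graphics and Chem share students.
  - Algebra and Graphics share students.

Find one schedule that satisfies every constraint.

OS -> period 1, Chem -> period 2, Graphics -> period 1, Algebra -> period 2

Checking: Graphics(period 1) before Chem(period 2); Graphics(period 1) != Chem(period 2); Algebra(period 2) != Graphics(period 1).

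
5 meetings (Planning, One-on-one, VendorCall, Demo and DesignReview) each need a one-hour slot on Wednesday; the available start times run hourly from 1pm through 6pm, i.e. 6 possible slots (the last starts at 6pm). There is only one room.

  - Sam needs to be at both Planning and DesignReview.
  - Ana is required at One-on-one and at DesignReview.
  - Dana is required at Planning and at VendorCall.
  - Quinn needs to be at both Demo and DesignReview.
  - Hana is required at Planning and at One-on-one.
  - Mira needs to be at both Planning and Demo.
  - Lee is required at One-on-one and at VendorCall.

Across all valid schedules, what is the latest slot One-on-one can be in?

6pm

One-on-one at 6pm is achievable: Demo in 3pm, VendorCall in 2pm, DesignReview in 4pm, One-on-one in 6pm, Planning in 1pm.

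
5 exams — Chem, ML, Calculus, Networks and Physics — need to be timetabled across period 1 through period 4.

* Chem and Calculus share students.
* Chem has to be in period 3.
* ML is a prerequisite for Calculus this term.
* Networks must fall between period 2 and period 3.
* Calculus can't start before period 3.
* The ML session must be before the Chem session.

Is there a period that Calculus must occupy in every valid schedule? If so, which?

period 4

Calculus's window is period 3–period 4.
Chem is fixed at period 3, and Calculus can't share a period with Chem.
So Calculus must be period 4.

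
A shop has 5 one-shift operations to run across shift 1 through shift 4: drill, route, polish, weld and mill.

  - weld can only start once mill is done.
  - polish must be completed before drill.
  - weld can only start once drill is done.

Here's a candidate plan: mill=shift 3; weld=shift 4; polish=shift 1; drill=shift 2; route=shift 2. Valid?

weld can only start once drill is done — holds.
weld can only start once mill is done — holds.
polish must be completed before drill — holds.

Valid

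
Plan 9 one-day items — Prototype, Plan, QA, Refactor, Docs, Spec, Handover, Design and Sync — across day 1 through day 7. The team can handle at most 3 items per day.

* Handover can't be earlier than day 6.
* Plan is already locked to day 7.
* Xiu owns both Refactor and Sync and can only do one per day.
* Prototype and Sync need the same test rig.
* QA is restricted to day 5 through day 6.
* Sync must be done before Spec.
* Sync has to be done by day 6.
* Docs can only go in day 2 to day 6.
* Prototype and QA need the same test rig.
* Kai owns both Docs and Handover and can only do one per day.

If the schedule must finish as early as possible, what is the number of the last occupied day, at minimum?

The precedence chain requires at least 2 distinct days.
With at most 3 per day and 9 tasks, at least 3 days are needed.
Plan can't be placed before day 7, so the schedule must run through at least day 7.
7 works (last occupied day: day 7): for example Handover -> day 6, Sync -> day 1, Spec -> day 2, Prototype -> day 2, Refactor -> day 3, QA -> day 5, Design -> day 1, Plan -> day 7, Docs -> day 2.

7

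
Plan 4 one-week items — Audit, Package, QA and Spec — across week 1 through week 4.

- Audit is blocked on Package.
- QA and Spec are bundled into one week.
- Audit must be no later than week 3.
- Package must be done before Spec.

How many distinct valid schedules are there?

8

Splitting on Audit: it can be week 2 (3), week 3 (5). Listing each branch's schedules as (Package, QA, Spec) by week number:
Audit=week 2: (1,2,2) (1,3,3) (1,4,4) — 3.
Audit=week 3: (1,2,2) (1,3,3) (1,4,4) (2,3,3) (2,4,4) — 5.
Summing: 3 + 5 = 8.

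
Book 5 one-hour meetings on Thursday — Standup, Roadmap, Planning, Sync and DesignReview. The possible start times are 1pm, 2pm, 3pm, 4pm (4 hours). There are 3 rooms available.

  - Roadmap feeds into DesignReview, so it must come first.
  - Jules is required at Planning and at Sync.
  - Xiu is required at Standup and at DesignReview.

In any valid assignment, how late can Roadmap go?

Downstream work caps Roadmap at 3pm.
Roadmap at 3pm is achievable: DesignReview in 4pm; Standup in 1pm; Planning in 1pm; Sync in 2pm; Roadmap in 3pm.

3pm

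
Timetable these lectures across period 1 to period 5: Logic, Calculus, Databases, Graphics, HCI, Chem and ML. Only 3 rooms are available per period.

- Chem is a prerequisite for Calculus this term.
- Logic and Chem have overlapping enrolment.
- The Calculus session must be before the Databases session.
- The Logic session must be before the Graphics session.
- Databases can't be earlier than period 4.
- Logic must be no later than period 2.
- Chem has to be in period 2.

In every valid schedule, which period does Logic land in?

Logic's window is period 1–period 2.
Chem is fixed at period 2, and Logic can't share a period with Chem.
So Logic must be period 1.

period 1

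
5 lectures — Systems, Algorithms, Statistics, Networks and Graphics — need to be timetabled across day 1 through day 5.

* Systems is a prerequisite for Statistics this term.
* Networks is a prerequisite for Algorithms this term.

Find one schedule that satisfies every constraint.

Networks -> day 1; Systems -> day 1; Statistics -> day 2; Graphics -> day 1; Algorithms -> day 2

Checking: Networks(day 1) before Algorithms(day 2); Systems(day 1) before Statistics(day 2).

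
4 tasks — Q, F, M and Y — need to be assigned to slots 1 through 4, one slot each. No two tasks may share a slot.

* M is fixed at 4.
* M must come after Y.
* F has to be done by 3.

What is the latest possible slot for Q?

Q at 3 is achievable: M in 4, F in 1, Y in 2, Q in 3.
Nothing later works — the capacity limit rule out every slot after 3.

3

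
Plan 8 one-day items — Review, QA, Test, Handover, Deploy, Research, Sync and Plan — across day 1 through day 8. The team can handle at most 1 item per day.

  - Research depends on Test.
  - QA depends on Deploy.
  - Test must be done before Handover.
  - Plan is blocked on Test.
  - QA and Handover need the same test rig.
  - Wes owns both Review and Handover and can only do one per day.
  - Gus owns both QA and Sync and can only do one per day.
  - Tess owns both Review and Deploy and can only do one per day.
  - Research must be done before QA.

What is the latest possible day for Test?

day 4

Downstream work caps Test at day 6.
Test at day 4 is achievable: Sync=day 3; Plan=day 8; Handover=day 7; QA=day 6; Review=day 2; Research=day 5; Test=day 4; Deploy=day 1.
Nothing later works — the conflict and capacity constraints rule out every day after day 4.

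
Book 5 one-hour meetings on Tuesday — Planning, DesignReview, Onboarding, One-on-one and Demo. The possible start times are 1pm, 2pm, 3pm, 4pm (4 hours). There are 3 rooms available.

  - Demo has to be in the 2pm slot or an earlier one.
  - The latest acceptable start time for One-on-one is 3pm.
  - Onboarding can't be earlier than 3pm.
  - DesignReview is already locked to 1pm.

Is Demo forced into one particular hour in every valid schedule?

No

Demo can be 1pm (e.g. Planning=2pm; One-on-one=1pm; DesignReview=1pm; Demo=1pm; Onboarding=3pm) or 2pm (e.g. Demo in 2pm; Planning in 1pm; DesignReview in 1pm; One-on-one in 1pm; Onboarding in 3pm).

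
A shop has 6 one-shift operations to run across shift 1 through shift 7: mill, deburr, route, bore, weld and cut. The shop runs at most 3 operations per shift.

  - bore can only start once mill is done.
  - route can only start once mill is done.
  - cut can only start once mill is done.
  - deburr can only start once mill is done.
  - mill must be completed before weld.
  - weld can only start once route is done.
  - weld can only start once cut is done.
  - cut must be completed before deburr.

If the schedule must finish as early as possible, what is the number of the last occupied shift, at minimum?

The precedence chain requires at least 3 distinct shifts.
With at most 3 per shift and 6 operations, at least 2 shifts are needed.
3 works (last occupied shift: shift 3): for example route -> shift 2; weld -> shift 3; deburr -> shift 3; mill -> shift 1; bore -> shift 2; cut -> shift 2.

shift 3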